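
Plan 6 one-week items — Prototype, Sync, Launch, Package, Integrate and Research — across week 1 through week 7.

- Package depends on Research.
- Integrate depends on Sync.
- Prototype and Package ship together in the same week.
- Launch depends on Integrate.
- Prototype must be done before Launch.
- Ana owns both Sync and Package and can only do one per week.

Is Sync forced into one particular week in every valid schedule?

No

Sync can be week 1 (e.g. Sync -> week 1, Launch -> week 3, Integrate -> week 2, Research -> week 1, Prototype -> week 2, Package -> week 2) or week 2 (e.g. Integrate=week 3; Sync=week 2; Package=week 3; Prototype=week 3; Launch=week 4; Research=week 1).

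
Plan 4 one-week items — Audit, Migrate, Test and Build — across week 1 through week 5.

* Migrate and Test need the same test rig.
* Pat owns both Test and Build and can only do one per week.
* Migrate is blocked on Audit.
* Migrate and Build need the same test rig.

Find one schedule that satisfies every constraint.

Migrate=week 2, Test=week 1, Audit=week 1, Build=week 3

Checking: Audit(week 1) before Migrate(week 2); Migrate(week 2) != Test(week 1); Migrate(week 2) != Build(week 3); Test(week 1) != Build(week 3).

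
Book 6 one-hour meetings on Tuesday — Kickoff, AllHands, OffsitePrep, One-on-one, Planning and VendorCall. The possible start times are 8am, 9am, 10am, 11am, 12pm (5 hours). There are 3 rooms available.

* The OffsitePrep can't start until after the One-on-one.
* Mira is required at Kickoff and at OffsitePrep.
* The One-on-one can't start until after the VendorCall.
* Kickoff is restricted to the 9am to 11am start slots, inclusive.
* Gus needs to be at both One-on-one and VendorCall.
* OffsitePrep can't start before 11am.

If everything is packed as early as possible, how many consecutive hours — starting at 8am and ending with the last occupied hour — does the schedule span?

The precedence chain requires at least 3 distinct hours.
With at most 3 per hour and 6 meetings, at least 2 hours are needed.
OffsitePrep can't be placed before 11am — that is hour 4 counting from 8am — so the schedule must run through at least 4 hours.
4 works (last occupied hour: 11am): for example OffsitePrep in 11am; Planning in 8am; Kickoff in 9am; One-on-one in 9am; AllHands in 8am; VendorCall in 8am.

4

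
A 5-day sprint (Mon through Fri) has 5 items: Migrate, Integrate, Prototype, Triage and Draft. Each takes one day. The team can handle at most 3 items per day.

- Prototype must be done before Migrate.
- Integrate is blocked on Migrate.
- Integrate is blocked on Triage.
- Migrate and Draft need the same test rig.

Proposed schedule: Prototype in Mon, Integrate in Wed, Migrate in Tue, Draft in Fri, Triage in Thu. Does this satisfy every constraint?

The team can handle at most 3 items per day — holds.
Integrate is blocked on Triage — violated.
Prototype must be done before Migrate — holds.
Integrate is blocked on Migrate — holds.
Migrate and Draft need the same test rig — holds.

No. Integrate is blocked on Triage is not satisfied.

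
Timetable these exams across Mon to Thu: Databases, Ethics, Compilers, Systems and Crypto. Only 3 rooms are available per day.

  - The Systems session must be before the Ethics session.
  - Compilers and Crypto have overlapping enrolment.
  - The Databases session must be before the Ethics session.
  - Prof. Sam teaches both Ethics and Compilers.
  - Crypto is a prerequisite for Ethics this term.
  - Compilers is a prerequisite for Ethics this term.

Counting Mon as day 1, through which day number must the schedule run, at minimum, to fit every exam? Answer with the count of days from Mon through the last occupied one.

The precedence chain requires at least 2 distinct days.
With at most 3 per day and 5 exams, at least 2 days are needed.
Could 2 days be enough, i.e. nothing placed later than Tue? No: Ethics must come after Databases (at Mon or later) → {Tue}; Crypto must come before Ethics (at Tue or earlier) → {Mon}; Compilers must come before Ethics (at Tue or earlier) → {Mon}; Crypto can't share with Compilers (Mon) → nothing is left.
So 2 days is not enough.
3 works (last occupied day: Wed): for example Ethics in Wed, Systems in Mon, Crypto in Tue, Compilers in Mon, Databases in Mon.

3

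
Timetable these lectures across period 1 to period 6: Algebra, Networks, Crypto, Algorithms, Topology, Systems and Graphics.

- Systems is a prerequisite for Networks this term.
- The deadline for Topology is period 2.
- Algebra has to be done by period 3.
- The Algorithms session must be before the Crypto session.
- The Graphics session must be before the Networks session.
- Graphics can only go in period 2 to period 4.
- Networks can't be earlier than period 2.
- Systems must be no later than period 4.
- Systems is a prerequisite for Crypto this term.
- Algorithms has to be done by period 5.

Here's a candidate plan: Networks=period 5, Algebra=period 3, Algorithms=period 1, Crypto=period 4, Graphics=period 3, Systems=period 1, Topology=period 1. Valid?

Systems is a prerequisite for Crypto this term — holds.
The Graphics session must be before the Networks session — holds.
Algorithms has to be done by period 5 — holds.
Systems must be no later than period 4 — holds.
The deadline for Topology is period 2 — holds.
The Algorithms session must be before the Crypto session — holds.
Graphics can only go in period 2 to period 4 — holds.
Algebra has to be done by period 3 — holds.
Networks can't be earlier than period 2 — holds.
Systems is a prerequisite for Networks this term — holds.

Yes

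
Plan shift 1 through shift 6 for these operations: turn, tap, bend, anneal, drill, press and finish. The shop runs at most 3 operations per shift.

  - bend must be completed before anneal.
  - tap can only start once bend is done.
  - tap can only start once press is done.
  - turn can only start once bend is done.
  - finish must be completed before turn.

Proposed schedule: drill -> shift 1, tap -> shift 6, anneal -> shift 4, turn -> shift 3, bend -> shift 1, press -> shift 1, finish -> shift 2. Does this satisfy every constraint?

bend must be completed before anneal — holds.
tap can only start once press is done — holds.
turn can only start once bend is done — holds.
tap can only start once bend is done — holds.
The shop runs at most 3 operations per shift — holds.
finish must be completed before turn — holds.

Yes, all constraints hold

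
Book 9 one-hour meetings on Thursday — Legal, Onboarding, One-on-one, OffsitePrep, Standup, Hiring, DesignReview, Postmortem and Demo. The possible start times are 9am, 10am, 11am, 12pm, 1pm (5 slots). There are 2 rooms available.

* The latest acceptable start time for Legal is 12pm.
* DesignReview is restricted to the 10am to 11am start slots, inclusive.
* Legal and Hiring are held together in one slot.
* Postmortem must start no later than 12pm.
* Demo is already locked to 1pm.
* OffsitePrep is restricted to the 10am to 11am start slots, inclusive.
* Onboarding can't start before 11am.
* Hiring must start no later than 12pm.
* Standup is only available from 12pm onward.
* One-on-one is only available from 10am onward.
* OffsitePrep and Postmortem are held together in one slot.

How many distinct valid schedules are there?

Splitting on Onboarding: it can be 11am (3), 12pm (8), 1pm (4). Listing each branch's schedules as (Legal, One-on-one, OffsitePrep, Standup, Hiring, DesignReview, Postmortem, Demo):
Onboarding=11am: (9am,12pm,10am,12pm,9am,11am,10am,1pm) (9am,12pm,10am,1pm,9am,11am,10am,1pm) (9am,1pm,10am,12pm,9am,11am,10am,1pm) — 3.
Onboarding=12pm: (9am,10am,11am,12pm,9am,10am,11am,1pm) (9am,10am,11am,1pm,9am,10am,11am,1pm) (9am,11am,10am,12pm,9am,11am,10am,1pm) (9am,11am,10am,1pm,9am,11am,10am,1pm) (9am,12pm,10am,1pm,9am,11am,10am,1pm) (9am,12pm,11am,1pm,9am,10am,11am,1pm) (9am,1pm,10am,12pm,9am,11am,10am,1pm) (9am,1pm,11am,12pm,9am,10am,11am,1pm) — 8.
Onboarding=1pm: (9am,10am,11am,12pm,9am,10am,11am,1pm) (9am,11am,10am,12pm,9am,11am,10am,1pm) (9am,12pm,10am,12pm,9am,11am,10am,1pm) (9am,12pm,11am,12pm,9am,10am,11am,1pm) — 4.
Summing: 3 + 8 + 4 = 15.

15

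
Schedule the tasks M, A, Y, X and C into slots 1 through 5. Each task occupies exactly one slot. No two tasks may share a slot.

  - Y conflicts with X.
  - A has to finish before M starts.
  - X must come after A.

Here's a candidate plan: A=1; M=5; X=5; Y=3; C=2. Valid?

No two tasks may share a slot — violated.
A has to finish before M starts — holds.
X must come after A — holds.
Y conflicts with X — holds.

No — it violates: No two tasks may share a slot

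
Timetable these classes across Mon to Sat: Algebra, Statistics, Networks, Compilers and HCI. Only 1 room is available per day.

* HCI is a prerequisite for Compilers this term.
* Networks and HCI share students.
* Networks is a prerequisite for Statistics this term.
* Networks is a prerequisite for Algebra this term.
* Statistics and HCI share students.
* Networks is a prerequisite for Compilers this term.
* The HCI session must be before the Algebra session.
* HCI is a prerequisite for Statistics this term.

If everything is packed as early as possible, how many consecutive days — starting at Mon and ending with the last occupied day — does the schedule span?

The precedence chain requires at least 2 distinct days.
With at most 1 per day and 5 classes, at least 5 days are needed.
5 works (last occupied day: Fri): for example Algebra -> Wed; HCI -> Tue; Networks -> Mon; Statistics -> Thu; Compilers -> Fri.

5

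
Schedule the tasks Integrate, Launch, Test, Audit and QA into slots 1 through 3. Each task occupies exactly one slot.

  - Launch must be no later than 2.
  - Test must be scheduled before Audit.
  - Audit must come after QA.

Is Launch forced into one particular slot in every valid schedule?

Launch can be 1 (e.g. Test in 1, Audit in 2, Launch in 1, Integrate in 1, QA in 1) or 2 (e.g. Launch -> 2, Integrate -> 1, QA -> 1, Test -> 1, Audit -> 2).

No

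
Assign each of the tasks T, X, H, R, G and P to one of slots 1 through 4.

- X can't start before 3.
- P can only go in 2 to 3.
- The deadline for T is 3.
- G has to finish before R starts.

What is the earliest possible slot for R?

Precedence pushes R to at least 2.
R at 2 is achievable: P=2, T=1, G=1, R=2, H=1, X=3.

2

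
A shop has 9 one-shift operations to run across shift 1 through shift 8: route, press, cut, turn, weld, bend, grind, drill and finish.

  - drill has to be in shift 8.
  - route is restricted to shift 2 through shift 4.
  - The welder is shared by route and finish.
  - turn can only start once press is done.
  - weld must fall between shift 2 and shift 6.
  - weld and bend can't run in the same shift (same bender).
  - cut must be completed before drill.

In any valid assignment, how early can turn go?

shift 2

Precedence pushes turn to at least shift 2.
turn at shift 2 is achievable: turn -> shift 2, drill -> shift 8, press -> shift 1, weld -> shift 2, grind -> shift 1, cut -> shift 1, bend -> shift 1, finish -> shift 1, route -> shift 2.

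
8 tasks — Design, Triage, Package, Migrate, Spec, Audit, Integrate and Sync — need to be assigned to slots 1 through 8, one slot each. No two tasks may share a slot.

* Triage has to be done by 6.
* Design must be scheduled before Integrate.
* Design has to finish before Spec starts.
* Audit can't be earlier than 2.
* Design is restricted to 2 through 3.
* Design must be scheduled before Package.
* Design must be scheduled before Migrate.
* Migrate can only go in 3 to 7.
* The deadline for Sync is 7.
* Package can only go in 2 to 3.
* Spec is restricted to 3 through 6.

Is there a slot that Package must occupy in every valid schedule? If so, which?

Package is available from 2; precedence pushes Package to at least 3; Package's own window allows nothing later than 3.
So Package is pinned to 3.

3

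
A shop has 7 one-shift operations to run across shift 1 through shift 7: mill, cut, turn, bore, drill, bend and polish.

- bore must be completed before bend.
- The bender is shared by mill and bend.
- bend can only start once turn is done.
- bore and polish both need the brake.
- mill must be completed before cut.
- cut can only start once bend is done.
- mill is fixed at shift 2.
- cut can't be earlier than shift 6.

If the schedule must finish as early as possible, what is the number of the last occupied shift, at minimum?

shift 6

The precedence chain requires at least 3 distinct shifts.
cut can't be placed before shift 6, so the schedule must run through at least shift 6.
6 works (last occupied shift: shift 6): for example mill -> shift 2; drill -> shift 1; polish -> shift 2; bend -> shift 3; turn -> shift 1; cut -> shift 6; bore -> shift 1.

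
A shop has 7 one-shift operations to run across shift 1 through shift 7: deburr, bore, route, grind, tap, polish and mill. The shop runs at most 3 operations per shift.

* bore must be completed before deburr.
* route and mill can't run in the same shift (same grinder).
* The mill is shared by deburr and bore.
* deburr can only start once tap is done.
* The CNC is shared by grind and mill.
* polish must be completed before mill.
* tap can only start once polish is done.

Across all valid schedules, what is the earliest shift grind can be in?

grind at shift 1 is achievable: bore -> shift 1, deburr -> shift 3, polish -> shift 1, tap -> shift 2, grind -> shift 1, mill -> shift 2, route -> shift 3.

shift 1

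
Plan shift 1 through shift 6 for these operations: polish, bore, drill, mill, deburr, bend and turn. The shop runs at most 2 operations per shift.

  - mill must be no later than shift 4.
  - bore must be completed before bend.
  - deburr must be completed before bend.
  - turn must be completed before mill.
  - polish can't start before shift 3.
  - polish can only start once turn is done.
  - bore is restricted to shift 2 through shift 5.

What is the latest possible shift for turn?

Downstream work caps turn at shift 3.
turn at shift 3 is achievable: drill -> shift 1; bend -> shift 3; bore -> shift 2; turn -> shift 3; polish -> shift 4; mill -> shift 4; deburr -> shift 1.

shift 3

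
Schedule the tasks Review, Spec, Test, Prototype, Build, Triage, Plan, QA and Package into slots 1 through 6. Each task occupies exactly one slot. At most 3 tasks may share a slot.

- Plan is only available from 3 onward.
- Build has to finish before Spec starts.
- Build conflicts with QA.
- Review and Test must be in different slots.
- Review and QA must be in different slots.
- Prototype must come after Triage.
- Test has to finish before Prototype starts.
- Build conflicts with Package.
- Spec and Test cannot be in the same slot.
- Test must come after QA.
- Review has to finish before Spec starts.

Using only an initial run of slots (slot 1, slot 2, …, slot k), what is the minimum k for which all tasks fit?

4 slots

The precedence chain requires at least 3 distinct slots.
With at most 3 per slot and 9 tasks, at least 3 slots are needed.
Could 3 slots be enough, i.e. nothing placed later than 3? No: Spec must come after Build (at 1 or later) → {2, 3}; Prototype must come after Test (at 1 or later) → {2, 3}; Test must come before Prototype (at 3 or earlier) → {1, 2}; Review must come before Spec (at 3 or earlier) → {1, 2}; Test must come after QA (at 1 or later) → {2}; QA must come before Test (at 2 or earlier) → {1}; Review can't share with QA (1) → {2}; Test can't share with Review (2) → nothing is left.
So 3 slots is not enough.
4 works (last occupied slot: 4): for example Package in 2, Review in 1, Test in 3, Prototype in 4, Triage in 1, QA in 2, Build in 1, Spec in 2, Plan in 3.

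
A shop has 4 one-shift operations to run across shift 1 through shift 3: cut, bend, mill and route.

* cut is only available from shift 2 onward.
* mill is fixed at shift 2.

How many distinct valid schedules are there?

Splitting on cut: it can be shift 2 (9), shift 3 (9). Listing each branch's schedules as (bend, mill, route) by shift number:
cut=shift 2: (1,2,1) (1,2,2) (1,2,3) (2,2,1) (2,2,2) (2,2,3) (3,2,1) (3,2,2) (3,2,3) — 9.
cut=shift 3: (1,2,1) (1,2,2) (1,2,3) (2,2,1) (2,2,2) (2,2,3) (3,2,1) (3,2,2) (3,2,3) — 9.
Summing: 9 + 9 = 18.

18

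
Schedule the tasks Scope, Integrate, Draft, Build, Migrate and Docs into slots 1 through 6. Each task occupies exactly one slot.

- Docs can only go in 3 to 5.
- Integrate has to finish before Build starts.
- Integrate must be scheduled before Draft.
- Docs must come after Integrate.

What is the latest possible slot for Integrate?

4

Downstream work caps Integrate at 4.
Integrate at 4 is achievable: Scope -> 1, Build -> 5, Migrate -> 1, Draft -> 5, Integrate -> 4, Docs -> 5.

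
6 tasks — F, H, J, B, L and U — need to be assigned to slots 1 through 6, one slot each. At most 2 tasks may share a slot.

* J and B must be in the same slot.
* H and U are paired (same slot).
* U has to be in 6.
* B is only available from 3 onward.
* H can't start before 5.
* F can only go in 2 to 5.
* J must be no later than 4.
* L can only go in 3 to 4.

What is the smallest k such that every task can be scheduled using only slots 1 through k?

6 slots

With at most 2 per slot and 6 tasks, at least 3 slots are needed.
U can't be placed before 6, so the schedule must run through at least slot 6.
6 works (last occupied slot: 6): for example B -> 4, U -> 6, H -> 6, J -> 4, L -> 3, F -> 2.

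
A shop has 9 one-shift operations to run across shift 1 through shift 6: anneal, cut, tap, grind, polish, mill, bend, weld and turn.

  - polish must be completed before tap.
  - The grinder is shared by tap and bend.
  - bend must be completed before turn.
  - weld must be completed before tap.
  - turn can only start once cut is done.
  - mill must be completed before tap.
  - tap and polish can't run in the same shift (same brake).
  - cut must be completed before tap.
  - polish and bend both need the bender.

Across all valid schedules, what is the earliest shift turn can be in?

shift 2

Precedence pushes turn to at least shift 2.
turn at shift 2 is achievable: mill -> shift 1, polish -> shift 2, grind -> shift 1, turn -> shift 2, cut -> shift 1, bend -> shift 1, anneal -> shift 1, tap -> shift 3, weld -> shift 1.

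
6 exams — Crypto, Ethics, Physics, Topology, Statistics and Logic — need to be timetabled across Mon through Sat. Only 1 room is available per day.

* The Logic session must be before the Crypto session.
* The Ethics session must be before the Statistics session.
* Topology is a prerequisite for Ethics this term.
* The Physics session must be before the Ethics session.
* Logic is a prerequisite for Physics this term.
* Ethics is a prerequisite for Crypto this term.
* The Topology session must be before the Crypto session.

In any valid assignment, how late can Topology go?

Downstream work caps Topology at Thu.
Topology at Wed is achievable: Logic -> Mon; Topology -> Wed; Physics -> Tue; Statistics -> Sat; Ethics -> Thu; Crypto -> Fri.
Nothing later works — the capacity limit rule out every day after Wed.

Wed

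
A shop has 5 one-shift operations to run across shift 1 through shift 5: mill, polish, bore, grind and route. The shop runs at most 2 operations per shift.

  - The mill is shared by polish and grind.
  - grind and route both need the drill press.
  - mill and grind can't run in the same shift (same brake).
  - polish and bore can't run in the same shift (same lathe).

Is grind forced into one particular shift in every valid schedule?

grind can be shift 1 (e.g. grind -> shift 1; mill -> shift 2; route -> shift 3; bore -> shift 1; polish -> shift 2) or shift 2 (e.g. route in shift 3; polish in shift 1; grind in shift 2; bore in shift 2; mill in shift 1).

No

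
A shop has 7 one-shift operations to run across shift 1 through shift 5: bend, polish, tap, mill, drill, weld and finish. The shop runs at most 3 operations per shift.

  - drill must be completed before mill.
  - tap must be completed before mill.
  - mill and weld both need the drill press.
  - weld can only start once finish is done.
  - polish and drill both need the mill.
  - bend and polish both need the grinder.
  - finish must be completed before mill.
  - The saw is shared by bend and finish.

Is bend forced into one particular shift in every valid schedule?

bend can be shift 1 (e.g. weld -> shift 4, drill -> shift 1, mill -> shift 3, polish -> shift 2, finish -> shift 2, tap -> shift 1, bend -> shift 1) or shift 2 (e.g. mill -> shift 2; weld -> shift 3; drill -> shift 1; bend -> shift 2; tap -> shift 1; polish -> shift 3; finish -> shift 1).

No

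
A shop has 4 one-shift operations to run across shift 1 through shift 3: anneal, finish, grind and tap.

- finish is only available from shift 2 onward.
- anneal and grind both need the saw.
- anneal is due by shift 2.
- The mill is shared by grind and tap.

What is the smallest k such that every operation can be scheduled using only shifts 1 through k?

finish can't be placed before shift 2, so the schedule must run through at least shift 2.
2 works (last occupied shift: shift 2): for example finish -> shift 2; anneal -> shift 1; tap -> shift 1; grind -> shift 2.

2 shifts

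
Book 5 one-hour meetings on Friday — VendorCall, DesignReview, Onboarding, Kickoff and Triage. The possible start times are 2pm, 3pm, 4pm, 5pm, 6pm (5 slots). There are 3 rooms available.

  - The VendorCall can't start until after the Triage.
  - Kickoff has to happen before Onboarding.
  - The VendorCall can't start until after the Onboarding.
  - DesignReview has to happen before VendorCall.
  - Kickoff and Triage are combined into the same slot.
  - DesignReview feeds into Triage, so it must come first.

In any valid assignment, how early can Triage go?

3pm

Precedence pushes Triage to at least 3pm; Triage must be in the same slot as Kickoff, which can't be after 4pm, so Triage is at most 4pm.
Triage at 3pm is achievable: Onboarding in 4pm, VendorCall in 5pm, Kickoff in 3pm, DesignReview in 2pm, Triage in 3pm.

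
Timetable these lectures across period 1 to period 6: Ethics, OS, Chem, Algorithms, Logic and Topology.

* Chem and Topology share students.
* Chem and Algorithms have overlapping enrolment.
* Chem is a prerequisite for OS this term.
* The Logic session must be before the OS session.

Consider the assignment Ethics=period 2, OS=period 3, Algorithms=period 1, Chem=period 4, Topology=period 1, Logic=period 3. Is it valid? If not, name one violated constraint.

Chem and Topology share students — holds.
Chem and Algorithms have overlapping enrolment — holds.
Chem is a prerequisite for OS this term — violated.
The Logic session must be before the OS session — violated.

Invalid. Chem is a prerequisite for OS this term.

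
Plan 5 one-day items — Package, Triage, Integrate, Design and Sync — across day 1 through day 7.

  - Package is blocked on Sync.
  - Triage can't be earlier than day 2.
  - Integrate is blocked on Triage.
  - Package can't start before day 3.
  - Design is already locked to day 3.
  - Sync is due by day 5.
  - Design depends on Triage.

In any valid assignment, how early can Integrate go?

day 3

Precedence pushes Integrate to at least day 3.
Integrate at day 3 is achievable: Triage -> day 2, Design -> day 3, Package -> day 3, Integrate -> day 3, Sync -> day 1.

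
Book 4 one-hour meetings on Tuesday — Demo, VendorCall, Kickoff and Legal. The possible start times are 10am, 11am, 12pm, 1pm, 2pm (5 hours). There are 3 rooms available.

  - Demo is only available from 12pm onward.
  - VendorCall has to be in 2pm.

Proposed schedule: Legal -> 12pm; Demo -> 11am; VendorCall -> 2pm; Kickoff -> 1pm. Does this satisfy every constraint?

No. Demo is only available from 12pm onward is not satisfied.

Demo is only available from 12pm onward — violated.
There are 3 rooms available — holds.
VendorCall has to be in 2pm — holds.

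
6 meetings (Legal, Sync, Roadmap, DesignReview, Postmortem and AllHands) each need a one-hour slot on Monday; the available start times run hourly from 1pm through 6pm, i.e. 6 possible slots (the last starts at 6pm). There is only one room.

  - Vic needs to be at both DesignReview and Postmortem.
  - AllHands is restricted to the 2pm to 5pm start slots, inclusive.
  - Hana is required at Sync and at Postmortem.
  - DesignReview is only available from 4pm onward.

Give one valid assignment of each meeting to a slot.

AllHands=2pm, DesignReview=4pm, Roadmap=5pm, Postmortem=6pm, Sync=3pm, Legal=1pm

Checking: DesignReview(4pm) != Postmortem(6pm); Sync(3pm) != Postmortem(6pm); AllHands=2pm in [2pm,5pm]; DesignReview=4pm in [4pm,6pm]; max 1 per slot (cap 1).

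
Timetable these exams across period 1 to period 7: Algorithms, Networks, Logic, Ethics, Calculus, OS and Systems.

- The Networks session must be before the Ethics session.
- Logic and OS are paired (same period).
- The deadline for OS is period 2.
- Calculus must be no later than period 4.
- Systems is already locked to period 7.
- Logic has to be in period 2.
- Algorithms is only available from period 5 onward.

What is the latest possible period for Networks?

Downstream work caps Networks at period 6.
Networks at period 6 is achievable: Networks=period 6, Algorithms=period 5, Systems=period 7, OS=period 2, Ethics=period 7, Logic=period 2, Calculus=period 1.

period 6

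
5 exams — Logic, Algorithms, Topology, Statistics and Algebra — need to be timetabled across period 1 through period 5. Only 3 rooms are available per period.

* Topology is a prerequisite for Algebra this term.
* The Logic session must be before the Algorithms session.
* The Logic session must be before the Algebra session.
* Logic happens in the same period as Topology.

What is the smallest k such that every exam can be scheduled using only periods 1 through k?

2

The precedence chain requires at least 2 distinct periods.
With at most 3 per period and 5 exams, at least 2 periods are needed.
2 works (last occupied period: period 2): for example Algorithms -> period 2; Algebra -> period 2; Topology -> period 1; Statistics -> period 1; Logic -> period 1.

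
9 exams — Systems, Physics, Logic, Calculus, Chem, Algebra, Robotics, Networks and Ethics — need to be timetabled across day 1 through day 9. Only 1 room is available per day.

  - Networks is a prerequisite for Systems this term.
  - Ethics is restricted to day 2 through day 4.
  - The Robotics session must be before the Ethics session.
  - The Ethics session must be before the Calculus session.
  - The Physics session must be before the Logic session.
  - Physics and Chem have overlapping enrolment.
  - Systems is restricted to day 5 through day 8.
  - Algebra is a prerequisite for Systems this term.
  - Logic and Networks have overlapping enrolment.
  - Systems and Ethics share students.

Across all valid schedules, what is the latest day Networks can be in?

Downstream work caps Networks at day 7.
Networks at day 7 is achievable: Physics -> day 3; Networks -> day 7; Ethics -> day 2; Calculus -> day 5; Systems -> day 8; Logic -> day 4; Robotics -> day 1; Algebra -> day 6; Chem -> day 9.

day 7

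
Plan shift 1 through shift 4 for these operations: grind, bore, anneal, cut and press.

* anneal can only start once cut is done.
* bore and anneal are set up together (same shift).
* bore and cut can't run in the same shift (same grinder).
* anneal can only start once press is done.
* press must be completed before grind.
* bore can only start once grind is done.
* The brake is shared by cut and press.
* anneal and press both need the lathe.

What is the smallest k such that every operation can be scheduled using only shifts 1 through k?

3 shifts

The precedence chain requires at least 3 distinct shifts.
3 works (last occupied shift: shift 3): for example press in shift 1, bore in shift 3, anneal in shift 3, cut in shift 2, grind in shift 2.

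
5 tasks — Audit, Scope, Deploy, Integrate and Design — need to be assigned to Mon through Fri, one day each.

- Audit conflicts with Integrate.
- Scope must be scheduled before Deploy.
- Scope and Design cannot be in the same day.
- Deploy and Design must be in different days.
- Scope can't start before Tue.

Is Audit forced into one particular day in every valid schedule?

No

Audit can be Mon (e.g. Design in Mon, Audit in Mon, Integrate in Tue, Scope in Tue, Deploy in Wed) or Tue (e.g. Deploy -> Wed, Scope -> Tue, Integrate -> Mon, Design -> Mon, Audit -> Tue).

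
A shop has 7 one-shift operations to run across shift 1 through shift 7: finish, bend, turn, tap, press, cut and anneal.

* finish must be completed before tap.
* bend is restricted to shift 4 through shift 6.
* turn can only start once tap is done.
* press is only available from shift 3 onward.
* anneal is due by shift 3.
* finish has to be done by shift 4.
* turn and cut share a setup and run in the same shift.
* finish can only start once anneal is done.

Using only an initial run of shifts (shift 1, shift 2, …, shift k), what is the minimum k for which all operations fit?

The precedence chain requires at least 4 distinct shifts.
4 works (last occupied shift: shift 4): for example press=shift 3; cut=shift 4; tap=shift 3; finish=shift 2; turn=shift 4; bend=shift 4; anneal=shift 1.

4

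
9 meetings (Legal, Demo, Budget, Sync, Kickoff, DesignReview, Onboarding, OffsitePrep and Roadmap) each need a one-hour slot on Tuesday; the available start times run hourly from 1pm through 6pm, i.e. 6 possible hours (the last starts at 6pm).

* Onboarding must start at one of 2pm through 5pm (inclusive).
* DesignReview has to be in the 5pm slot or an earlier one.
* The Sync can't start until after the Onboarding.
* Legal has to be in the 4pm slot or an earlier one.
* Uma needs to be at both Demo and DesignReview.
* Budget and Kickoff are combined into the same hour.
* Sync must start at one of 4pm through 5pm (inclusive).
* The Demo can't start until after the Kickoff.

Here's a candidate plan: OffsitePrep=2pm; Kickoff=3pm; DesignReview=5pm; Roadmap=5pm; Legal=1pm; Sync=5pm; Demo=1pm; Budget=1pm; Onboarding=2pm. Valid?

No — it violates: The Demo can't start until after the Kickoff

The Sync can't start until after the Onboarding — holds.
DesignReview has to be in the 5pm slot or an earlier one — holds.
The Demo can't start until after the Kickoff — violated.
Legal has to be in the 4pm slot or an earlier one — holds.
Uma needs to be at both Demo and DesignReview — holds.
Onboarding must start at one of 2pm through 5pm (inclusive) — holds.
Sync must start at one of 4pm through 5pm (inclusive) — holds.
Budget and Kickoff are combined into the same hour — violated.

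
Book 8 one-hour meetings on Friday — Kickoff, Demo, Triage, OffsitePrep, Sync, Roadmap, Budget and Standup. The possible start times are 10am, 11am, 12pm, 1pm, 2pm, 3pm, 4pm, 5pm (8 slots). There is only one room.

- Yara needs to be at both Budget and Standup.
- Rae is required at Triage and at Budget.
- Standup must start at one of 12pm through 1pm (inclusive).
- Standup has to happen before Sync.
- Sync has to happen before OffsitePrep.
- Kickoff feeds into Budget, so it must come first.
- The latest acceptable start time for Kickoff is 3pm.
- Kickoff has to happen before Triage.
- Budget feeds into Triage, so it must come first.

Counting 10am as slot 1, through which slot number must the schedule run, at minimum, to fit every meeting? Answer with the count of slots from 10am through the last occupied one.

8

The precedence chain requires at least 3 distinct slots.
With at most 1 per slot and 8 meetings, at least 8 slots are needed.
Propagating the time windows through the other constraints, OffsitePrep can't land before 2pm — that is slot 5 counting from 10am — so the schedule must run through at least 5 slots.
8 works (last occupied slot: 5pm): for example OffsitePrep in 3pm, Sync in 2pm, Triage in 1pm, Kickoff in 10am, Roadmap in 5pm, Demo in 4pm, Budget in 11am, Standup in 12pm.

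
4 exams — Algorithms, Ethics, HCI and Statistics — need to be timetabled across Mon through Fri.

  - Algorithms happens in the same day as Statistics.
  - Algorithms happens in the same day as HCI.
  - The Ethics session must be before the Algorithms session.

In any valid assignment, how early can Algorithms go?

Precedence pushes Algorithms to at least Tue.
Algorithms at Tue is achievable: Algorithms=Tue, Statistics=Tue, Ethics=Mon, HCI=Tue.

Tue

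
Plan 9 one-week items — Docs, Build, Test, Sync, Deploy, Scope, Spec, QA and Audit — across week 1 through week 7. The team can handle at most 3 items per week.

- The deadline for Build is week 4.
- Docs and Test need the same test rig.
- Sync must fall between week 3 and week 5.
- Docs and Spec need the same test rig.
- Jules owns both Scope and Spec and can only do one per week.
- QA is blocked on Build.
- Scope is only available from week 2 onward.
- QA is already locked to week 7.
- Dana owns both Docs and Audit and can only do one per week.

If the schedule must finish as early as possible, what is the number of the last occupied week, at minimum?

week 7

The precedence chain requires at least 2 distinct weeks.
With at most 3 per week and 9 work items, at least 3 weeks are needed.
QA can't be placed before week 7, so the schedule must run through at least week 7.
7 works (last occupied week: week 7): for example Deploy -> week 1; Scope -> week 2; Sync -> week 3; Test -> week 2; Build -> week 1; Audit -> week 2; QA -> week 7; Docs -> week 1; Spec -> week 3.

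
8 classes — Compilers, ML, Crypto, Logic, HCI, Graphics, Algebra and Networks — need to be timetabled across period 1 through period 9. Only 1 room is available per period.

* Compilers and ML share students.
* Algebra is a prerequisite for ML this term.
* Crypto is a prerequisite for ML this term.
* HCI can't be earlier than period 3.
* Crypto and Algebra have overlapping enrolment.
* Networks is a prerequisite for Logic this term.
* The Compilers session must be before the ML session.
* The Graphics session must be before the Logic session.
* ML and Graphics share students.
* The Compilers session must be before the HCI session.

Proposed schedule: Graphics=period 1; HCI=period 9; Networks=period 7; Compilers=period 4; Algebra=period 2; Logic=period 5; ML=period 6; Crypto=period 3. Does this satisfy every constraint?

Crypto and Algebra have overlapping enrolment — holds.
The Compilers session must be before the HCI session — holds.
The Compilers session must be before the ML session — holds.
Compilers and ML share students — holds.
Only 1 room is available per period — holds.
Networks is a prerequisite for Logic this term — violated.
The Graphics session must be before the Logic session — holds.
Crypto is a prerequisite for ML this term — holds.
Algebra is a prerequisite for ML this term — holds.
ML and Graphics share students — holds.
HCI can't be earlier than period 3 — holds.

No — it violates: Networks is a prerequisite for Logic this term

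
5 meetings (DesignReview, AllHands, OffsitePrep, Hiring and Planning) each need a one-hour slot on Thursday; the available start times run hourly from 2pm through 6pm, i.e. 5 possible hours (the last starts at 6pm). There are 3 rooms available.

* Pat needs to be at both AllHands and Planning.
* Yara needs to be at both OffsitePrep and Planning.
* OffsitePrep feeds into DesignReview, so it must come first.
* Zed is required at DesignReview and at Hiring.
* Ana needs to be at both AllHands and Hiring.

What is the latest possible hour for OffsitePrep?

5pm

Downstream work caps OffsitePrep at 5pm.
OffsitePrep at 5pm is achievable: AllHands=2pm; Planning=3pm; DesignReview=6pm; OffsitePrep=5pm; Hiring=3pm.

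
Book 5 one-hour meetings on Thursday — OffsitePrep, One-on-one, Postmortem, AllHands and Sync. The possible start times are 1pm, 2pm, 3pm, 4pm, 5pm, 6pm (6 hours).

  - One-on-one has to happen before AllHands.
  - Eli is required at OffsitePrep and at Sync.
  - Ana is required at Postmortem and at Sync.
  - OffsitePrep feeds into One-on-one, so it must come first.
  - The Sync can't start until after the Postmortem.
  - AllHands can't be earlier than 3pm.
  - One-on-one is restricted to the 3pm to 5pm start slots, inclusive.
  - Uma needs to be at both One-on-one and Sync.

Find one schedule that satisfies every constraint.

Postmortem in 1pm; Sync in 2pm; AllHands in 4pm; OffsitePrep in 1pm; One-on-one in 3pm

Checking: OffsitePrep(1pm) before One-on-one(3pm); One-on-one(3pm) before AllHands(4pm); Postmortem(1pm) before Sync(2pm); OffsitePrep(1pm) != Sync(2pm); Postmortem(1pm) != Sync(2pm); One-on-one(3pm) != Sync(2pm); AllHands=4pm in [3pm,6pm]; One-on-one=3pm in [3pm,5pm].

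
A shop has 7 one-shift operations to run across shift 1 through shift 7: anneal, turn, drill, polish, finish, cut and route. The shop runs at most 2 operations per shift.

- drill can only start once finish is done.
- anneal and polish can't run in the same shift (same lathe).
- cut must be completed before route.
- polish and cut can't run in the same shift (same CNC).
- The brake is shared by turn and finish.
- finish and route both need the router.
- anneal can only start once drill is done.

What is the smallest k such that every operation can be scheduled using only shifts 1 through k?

The precedence chain requires at least 3 distinct shifts.
With at most 2 per shift and 7 operations, at least 4 shifts are needed.
4 works (last occupied shift: shift 4): for example anneal -> shift 3, route -> shift 2, finish -> shift 1, turn -> shift 3, drill -> shift 2, polish -> shift 4, cut -> shift 1.

4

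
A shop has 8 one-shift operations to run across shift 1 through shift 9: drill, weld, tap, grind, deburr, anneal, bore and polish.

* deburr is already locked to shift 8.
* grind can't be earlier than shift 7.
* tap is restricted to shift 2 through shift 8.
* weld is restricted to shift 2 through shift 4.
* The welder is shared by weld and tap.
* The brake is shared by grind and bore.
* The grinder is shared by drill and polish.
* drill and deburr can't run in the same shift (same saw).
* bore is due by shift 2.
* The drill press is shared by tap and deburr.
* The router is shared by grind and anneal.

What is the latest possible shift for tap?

Tap is available from shift 2; tap's own window allows nothing later than shift 8.
tap at shift 7 is achievable: anneal in shift 1; drill in shift 1; grind in shift 7; polish in shift 2; bore in shift 1; weld in shift 2; tap in shift 7; deburr in shift 8.
Nothing later works — the conflict constraints rule out every shift after shift 7.

shift 7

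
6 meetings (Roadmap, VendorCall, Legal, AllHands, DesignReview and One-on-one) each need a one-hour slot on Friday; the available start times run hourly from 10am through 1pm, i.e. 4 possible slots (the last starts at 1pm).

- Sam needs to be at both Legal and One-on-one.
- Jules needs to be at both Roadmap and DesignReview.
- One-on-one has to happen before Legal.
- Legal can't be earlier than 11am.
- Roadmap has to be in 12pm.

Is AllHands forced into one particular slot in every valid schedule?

AllHands can be 10am (e.g. AllHands=10am; Roadmap=12pm; One-on-one=10am; VendorCall=10am; Legal=11am; DesignReview=10am) or 11am (e.g. DesignReview in 10am, Roadmap in 12pm, One-on-one in 10am, VendorCall in 10am, AllHands in 11am, Legal in 11am).

No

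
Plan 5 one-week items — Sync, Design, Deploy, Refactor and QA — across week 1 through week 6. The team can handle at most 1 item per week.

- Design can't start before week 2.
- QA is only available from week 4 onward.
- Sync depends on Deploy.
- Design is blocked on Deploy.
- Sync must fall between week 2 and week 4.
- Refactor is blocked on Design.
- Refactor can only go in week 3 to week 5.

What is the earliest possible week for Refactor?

week 3

Refactor is available from week 3; Refactor's own window allows nothing later than week 5.
Refactor at week 3 is achievable: Design in week 2, Refactor in week 3, QA in week 5, Deploy in week 1, Sync in week 4.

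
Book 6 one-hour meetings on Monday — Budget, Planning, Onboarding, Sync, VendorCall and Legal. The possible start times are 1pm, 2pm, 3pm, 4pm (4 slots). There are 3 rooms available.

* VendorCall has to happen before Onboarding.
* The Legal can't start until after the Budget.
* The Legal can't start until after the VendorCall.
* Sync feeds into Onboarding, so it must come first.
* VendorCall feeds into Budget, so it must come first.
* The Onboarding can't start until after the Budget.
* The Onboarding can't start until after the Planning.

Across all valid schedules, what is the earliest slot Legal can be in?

3pm

Precedence pushes Legal to at least 3pm.
Legal at 3pm is achievable: VendorCall=1pm, Sync=1pm, Planning=1pm, Budget=2pm, Onboarding=3pm, Legal=3pm.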